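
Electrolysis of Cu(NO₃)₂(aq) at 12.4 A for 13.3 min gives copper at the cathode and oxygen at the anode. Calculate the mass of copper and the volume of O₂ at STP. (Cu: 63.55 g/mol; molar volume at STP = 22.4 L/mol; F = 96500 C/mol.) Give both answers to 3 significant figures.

3.26 g Cu; 0.574 L O₂

Q = 12.4 × 798 = 9895 C; n(e⁻) = 9895 / 96500 = 0.1025 mol
Cathode: Cu²⁺ + 2e⁻ → Cu → n(Cu) = 0.1025/2 = 0.05125 mol → 3.26 g
Anode: 2H₂O → O₂ + 4H⁺ + 4e⁻ → n(O₂) = 0.1025/4 = 0.02563 mol → 0.574 L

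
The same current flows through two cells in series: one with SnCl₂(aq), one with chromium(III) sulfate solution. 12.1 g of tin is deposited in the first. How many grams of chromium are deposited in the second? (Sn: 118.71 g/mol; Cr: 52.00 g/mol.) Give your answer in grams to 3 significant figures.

3.53 g

n(Sn) = 12.1 / 118.71 = 0.1019 mol
Sn²⁺ + 2e⁻ → Sn, so n(e⁻) = 2 × 0.1019 = 0.2038 mol
The cells are in series, so the same charge (and hence the same n(e⁻) = 0.2038 mol) passes through both.
Cr³⁺ + 3e⁻ → Cr, so n(Cr) = 0.2038 / 3 = 0.06793 mol
m(Cr) = 0.06793 × 52.00 = 3.53 g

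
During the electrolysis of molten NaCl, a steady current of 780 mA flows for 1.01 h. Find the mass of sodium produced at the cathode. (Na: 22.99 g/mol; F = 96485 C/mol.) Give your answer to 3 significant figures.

Q = It = 0.780 × 3636 = 2836 C
Moles of electrons = 2836 / 96485 = 0.02939 mol
Na⁺ + e⁻ → Na, so n(Na) = 0.02939 mol
m = 0.02939 × 22.99 = 0.676 g

0.676 g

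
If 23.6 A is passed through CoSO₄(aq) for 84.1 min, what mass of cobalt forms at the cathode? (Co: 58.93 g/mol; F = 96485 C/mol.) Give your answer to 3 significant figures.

Q = 23.6 A × 5046 s = 1.191×10^5 C
Moles of electrons = 1.191×10^5 / 96485 = 1.234 mol
Co²⁺ + 2e⁻ → Co, so n(Co) = 1.234 / 2 = 0.6170 mol
m = 0.6170 × 58.93 = 36.4 g

36.4 g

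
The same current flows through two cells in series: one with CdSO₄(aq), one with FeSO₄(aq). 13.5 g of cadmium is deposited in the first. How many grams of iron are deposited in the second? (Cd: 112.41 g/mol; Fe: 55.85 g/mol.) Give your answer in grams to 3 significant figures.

n(Cd) = 13.5 / 112.41 = 0.1201 mol
Cd²⁺ + 2e⁻ → Cd, so n(e⁻) = 2 × 0.1201 = 0.2402 mol
In series, the same 0.2402 mol of electrons flows through the second cell.
Fe²⁺ + 2e⁻ → Fe, so n(Fe) = 0.2402 / 2 = 0.1201 mol
m(Fe) = 0.1201 × 55.85 = 6.71 g

6.71 g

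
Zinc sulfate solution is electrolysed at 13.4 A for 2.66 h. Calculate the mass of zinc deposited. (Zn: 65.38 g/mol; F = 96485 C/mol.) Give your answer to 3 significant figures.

Charge passed = 13.4 × 9576 = 1.283×10^5 C
n(e⁻) = 1.283×10^5 / 96485 = 1.330 mol
Zn²⁺ + 2e⁻ → Zn, so n(Zn) = 1.330 / 2 = 0.6650 mol
m = 0.6650 × 65.38 = 43.5 g

43.5 g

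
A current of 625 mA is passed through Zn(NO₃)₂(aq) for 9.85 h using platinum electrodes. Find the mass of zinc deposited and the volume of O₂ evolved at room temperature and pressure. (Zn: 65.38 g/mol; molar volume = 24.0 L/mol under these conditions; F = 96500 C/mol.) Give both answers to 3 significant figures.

Q = 0.625 × 35460 = 22160 C; n(e⁻) = 22160 / 96500 = 0.2296 mol
Cathode: Zn²⁺ + 2e⁻ → Zn → n(Zn) = 0.2296/2 = 0.1148 mol → 7.51 g
Anode: 2H₂O → O₂ + 4H⁺ + 4e⁻ → n(O₂) = 0.2296/4 = 0.05740 mol → 1.38 L

7.51 g Zn; 1.38 L O₂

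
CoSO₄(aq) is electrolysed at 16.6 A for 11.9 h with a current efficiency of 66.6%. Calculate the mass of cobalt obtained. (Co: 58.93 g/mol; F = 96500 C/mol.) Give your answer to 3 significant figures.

Q = 16.6 × 42840 = 7.111×10^5 C
n(e⁻) = 7.111×10^5 / 96500 = 7.369 mol
Co²⁺ + 2e⁻ → Co, so theoretical m(Co) = 3.685 × 58.93 = 217.2 g
Actual mass = 66.6% × 217.2 = 145 g

145 g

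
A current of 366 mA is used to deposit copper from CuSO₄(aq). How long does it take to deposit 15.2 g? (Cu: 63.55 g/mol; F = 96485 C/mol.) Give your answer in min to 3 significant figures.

2100 min

n(Cu) = 15.2 / 63.55 = 0.2392 mol
Cu²⁺ + 2e⁻ → Cu, so n(e⁻) = 2 × 0.2392 = 0.4784 mol
Q = 0.4784 × 96485 = 46160 C
t = Q / I = 46160 / 0.366 = 1.261×10^5 s = 2100 min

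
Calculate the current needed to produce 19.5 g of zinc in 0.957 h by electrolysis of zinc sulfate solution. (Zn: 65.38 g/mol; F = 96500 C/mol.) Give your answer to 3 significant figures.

16.7 A

n(Zn) = 19.5 / 65.38 = 0.2983 mol
Zn²⁺ + 2e⁻ → Zn, so n(e⁻) = 2 × 0.2983 = 0.5966 mol
Q = 0.5966 × 96500 = 57570 C
I = Q / t = 57570 / 3445.2 s = 16.7 A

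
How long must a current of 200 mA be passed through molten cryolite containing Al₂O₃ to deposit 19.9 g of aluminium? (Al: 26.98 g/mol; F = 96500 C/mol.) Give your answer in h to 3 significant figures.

n(Al) = 19.9 / 26.98 = 0.7376 mol
Al³⁺ + 3e⁻ → Al, so n(e⁻) = 3 × 0.7376 = 2.213 mol
Q = 2.213 × 96500 = 2.136×10^5 C
t = Q / I = 2.136×10^5 / 0.200 = 1.068×10^6 s = 297 h

297 h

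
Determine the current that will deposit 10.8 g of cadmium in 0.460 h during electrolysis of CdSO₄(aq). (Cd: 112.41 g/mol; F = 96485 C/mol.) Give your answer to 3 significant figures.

11.2 A

n(Cd) = 10.8 / 112.41 = 0.09608 mol
Cd²⁺ + 2e⁻ → Cd, so n(e⁻) = 2 × 0.09608 = 0.1922 mol
Q = 0.1922 × 96485 = 18540 C
I = Q / t = 18540 / 1656 s = 11.2 A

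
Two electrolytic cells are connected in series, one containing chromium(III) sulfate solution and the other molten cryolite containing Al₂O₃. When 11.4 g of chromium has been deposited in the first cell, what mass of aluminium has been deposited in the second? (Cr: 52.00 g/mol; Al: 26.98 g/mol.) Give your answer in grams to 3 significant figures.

n(Cr) = 11.4 / 52.00 = 0.2192 mol
Cr³⁺ + 3e⁻ → Cr, so n(e⁻) = 3 × 0.2192 = 0.6576 mol
In series, the same 0.6576 mol of electrons flows through the second cell.
Al³⁺ + 3e⁻ → Al, so n(Al) = 0.6576 / 3 = 0.2192 mol
m(Al) = 0.2192 × 26.98 = 5.91 g

5.91 g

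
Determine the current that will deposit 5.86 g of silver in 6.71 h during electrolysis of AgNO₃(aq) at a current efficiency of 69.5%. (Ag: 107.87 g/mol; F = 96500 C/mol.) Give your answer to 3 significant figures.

n(Ag) = 5.86 / 107.87 = 0.05432 mol
Ag⁺ + e⁻ → Ag, so n(e⁻) = 0.05432 mol
Q = 0.05432 × 96500 / 0.695 = 7542 C
I = Q / t = 7542 / 24156 s = 0.312 A

0.312 A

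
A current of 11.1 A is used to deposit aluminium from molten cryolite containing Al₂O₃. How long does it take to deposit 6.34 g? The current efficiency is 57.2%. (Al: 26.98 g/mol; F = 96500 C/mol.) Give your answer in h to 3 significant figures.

2.98 h

n(Al) = 6.34 / 26.98 = 0.2350 mol
Al³⁺ + 3e⁻ → Al, so n(e⁻) = 3 × 0.2350 = 0.7050 mol
Q = 0.7050 × 96500 / 0.572 = 1.189×10^5 C
t = Q / I = 1.189×10^5 / 11.1 = 10710 s = 2.98 h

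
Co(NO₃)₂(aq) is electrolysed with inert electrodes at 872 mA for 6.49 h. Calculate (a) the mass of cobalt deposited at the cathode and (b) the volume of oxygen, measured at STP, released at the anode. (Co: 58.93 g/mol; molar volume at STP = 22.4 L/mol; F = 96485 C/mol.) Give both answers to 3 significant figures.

6.22 g Co; 1.18 L O₂

Q = 0.872 × 23364 = 20370 C; n(e⁻) = 20370 / 96485 = 0.2111 mol
Cathode: Co²⁺ + 2e⁻ → Co → n(Co) = 0.2111/2 = 0.1056 mol → 6.22 g
Anode: 2H₂O → O₂ + 4H⁺ + 4e⁻ → n(O₂) = 0.2111/4 = 0.05278 mol → 1.18 L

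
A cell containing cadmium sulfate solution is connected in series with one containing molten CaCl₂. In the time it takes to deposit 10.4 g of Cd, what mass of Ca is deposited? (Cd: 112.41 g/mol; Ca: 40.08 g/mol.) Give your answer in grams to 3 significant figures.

n(Cd) = 10.4 / 112.41 = 0.09252 mol
Cd²⁺ + 2e⁻ → Cd, so n(e⁻) = 2 × 0.09252 = 0.1850 mol
In series, the same 0.1850 mol of electrons flows through the second cell.
Ca²⁺ + 2e⁻ → Ca, so n(Ca) = 0.1850 / 2 = 0.09250 mol
m(Ca) = 0.09250 × 40.08 = 3.71 g

3.71 g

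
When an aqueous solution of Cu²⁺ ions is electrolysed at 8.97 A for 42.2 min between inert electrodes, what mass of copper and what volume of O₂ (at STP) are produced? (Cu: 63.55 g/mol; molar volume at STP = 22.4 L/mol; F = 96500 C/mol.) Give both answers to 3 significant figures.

7.48 g Cu; 1.32 L O₂

Q = 8.97 × 2532 = 22710 C; n(e⁻) = 22710 / 96500 = 0.2353 mol
Cathode: Cu²⁺ + 2e⁻ → Cu → n(Cu) = 0.2353/2 = 0.1177 mol → 7.48 g
Anode: 2H₂O → O₂ + 4H⁺ + 4e⁻ → n(O₂) = 0.2353/4 = 0.05883 mol → 1.32 L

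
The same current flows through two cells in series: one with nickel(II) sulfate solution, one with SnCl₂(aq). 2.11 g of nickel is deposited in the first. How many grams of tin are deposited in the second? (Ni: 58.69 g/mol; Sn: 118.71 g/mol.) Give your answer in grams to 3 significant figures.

n(Ni) = 2.11 / 58.69 = 0.03595 mol
Ni²⁺ + 2e⁻ → Ni, so n(e⁻) = 2 × 0.03595 = 0.07190 mol
In series, the same 0.07190 mol of electrons flows through the second cell.
Sn²⁺ + 2e⁻ → Sn, so n(Sn) = 0.07190 / 2 = 0.03595 mol
m(Sn) = 0.03595 × 118.71 = 4.27 g

4.27 g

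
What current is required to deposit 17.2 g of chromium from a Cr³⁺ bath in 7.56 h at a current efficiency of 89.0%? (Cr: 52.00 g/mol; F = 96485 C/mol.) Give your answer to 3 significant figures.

3.95 A

n(Cr) = 17.2 / 52.00 = 0.3308 mol
Cr³⁺ + 3e⁻ → Cr, so n(e⁻) = 3 × 0.3308 = 0.9924 mol
Q = 0.9924 × 96485 / 0.890 = 1.076×10^5 C
I = Q / t = 1.076×10^5 / 27216 s = 3.95 A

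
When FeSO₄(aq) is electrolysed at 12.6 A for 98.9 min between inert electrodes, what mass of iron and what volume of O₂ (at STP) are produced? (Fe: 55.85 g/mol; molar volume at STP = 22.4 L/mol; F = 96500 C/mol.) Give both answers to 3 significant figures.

21.6 g Fe; 4.34 L O₂

Q = 12.6 × 5934 = 74770 C; n(e⁻) = 74770 / 96500 = 0.7748 mol
Cathode: Fe²⁺ + 2e⁻ → Fe → n(Fe) = 0.7748/2 = 0.3874 mol → 21.6 g
Anode: 2H₂O → O₂ + 4H⁺ + 4e⁻ → n(O₂) = 0.7748/4 = 0.1937 mol → 4.34 L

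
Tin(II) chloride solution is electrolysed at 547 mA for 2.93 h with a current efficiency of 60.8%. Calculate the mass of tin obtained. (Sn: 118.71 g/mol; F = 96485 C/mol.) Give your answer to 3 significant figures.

2.16 g

Q = 0.547 × 10548 = 5770 C
n(e⁻) = 5770 / 96485 = 0.05980 mol
Sn²⁺ + 2e⁻ → Sn, so theoretical m(Sn) = 0.02990 × 118.71 = 3.549 g
Actual mass = 60.8% × 3.549 = 2.16 g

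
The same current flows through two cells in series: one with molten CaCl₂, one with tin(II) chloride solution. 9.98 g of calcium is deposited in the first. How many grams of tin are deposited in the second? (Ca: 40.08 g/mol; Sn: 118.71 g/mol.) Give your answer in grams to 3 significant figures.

n(Ca) = 9.98 / 40.08 = 0.2490 mol
Ca²⁺ + 2e⁻ → Ca, so n(e⁻) = 2 × 0.2490 = 0.4980 mol
Since the cells are in series, n(e⁻) in the Sn cell is also 0.4980 mol.
Sn²⁺ + 2e⁻ → Sn, so n(Sn) = 0.4980 / 2 = 0.2490 mol
m(Sn) = 0.2490 × 118.71 = 29.6 g

29.6 g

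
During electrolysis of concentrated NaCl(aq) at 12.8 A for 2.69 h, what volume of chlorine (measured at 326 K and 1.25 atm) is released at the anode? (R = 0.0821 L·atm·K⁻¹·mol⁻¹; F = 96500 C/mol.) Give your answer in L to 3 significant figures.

Charge passed = 12.8 × 9684 = 1.240×10^5 C
Moles of electrons = 1.240×10^5 / 96500 = 1.285 mol
2Cl⁻ → Cl₂ + 2e⁻, so n(Cl₂) = 1.285 / 2 = 0.6425 mol
V = nRT/P = 0.6425 × 0.0821 × 326 / 1.25 = 13.76 L

13.8 L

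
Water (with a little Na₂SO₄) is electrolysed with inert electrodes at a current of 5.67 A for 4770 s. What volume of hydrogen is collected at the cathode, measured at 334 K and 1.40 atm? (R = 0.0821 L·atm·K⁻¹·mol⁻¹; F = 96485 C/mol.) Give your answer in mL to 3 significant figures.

Charge passed = 5.67 × 4770 = 27050 C
n(e⁻) = Q/F = 27050/96485 = 0.2804 mol
2H⁺ + 2e⁻ → H₂, so n(H₂) = 0.2804 / 2 = 0.1402 mol
V = nRT/P = 0.1402 × 0.0821 × 334 / 1.40 = 2.746 L
= 2750 mL

2750 mL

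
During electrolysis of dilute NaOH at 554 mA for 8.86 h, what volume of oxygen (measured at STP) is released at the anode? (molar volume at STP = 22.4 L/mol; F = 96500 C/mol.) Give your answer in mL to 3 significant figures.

Q = It = 0.554 × 31896 = 17670 C
Moles of electrons = 17670 / 96500 = 0.1831 mol
2H₂O → O₂ + 4H⁺ + 4e⁻, so n(O₂) = 0.1831 / 4 = 0.04578 mol
V = 0.04578 × 22.4 = 1.025 L
= 1030 mL

1030 mL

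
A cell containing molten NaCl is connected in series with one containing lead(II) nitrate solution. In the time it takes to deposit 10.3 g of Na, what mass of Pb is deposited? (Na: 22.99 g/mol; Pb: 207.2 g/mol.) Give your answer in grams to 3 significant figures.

n(Na) = 10.3 / 22.99 = 0.4480 mol
Na⁺ + e⁻ → Na, so n(e⁻) = 0.4480 mol
Since the cells are in series, n(e⁻) in the Pb cell is also 0.4480 mol.
Pb²⁺ + 2e⁻ → Pb, so n(Pb) = 0.4480 / 2 = 0.2240 mol
m(Pb) = 0.2240 × 207.2 = 46.4 g

46.4 g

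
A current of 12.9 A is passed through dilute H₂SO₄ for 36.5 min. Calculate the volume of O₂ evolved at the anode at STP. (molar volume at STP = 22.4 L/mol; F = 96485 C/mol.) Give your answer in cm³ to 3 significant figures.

Q = It = 12.9 × 2190 = 28250 C
Moles of electrons = 28250 / 96485 = 0.2928 mol
2H₂O → O₂ + 4H⁺ + 4e⁻, so n(O₂) = 0.2928 / 4 = 0.07320 mol
V = 0.07320 × 22.4 = 1.640 L
= 1640 cm³

1640 cm³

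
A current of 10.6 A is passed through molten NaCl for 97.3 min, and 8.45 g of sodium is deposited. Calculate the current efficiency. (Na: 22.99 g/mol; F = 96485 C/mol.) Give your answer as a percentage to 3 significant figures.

57.3%

Q = 10.6 × 5838 = 61880 C
n(e⁻) = 61880 / 96485 = 0.6413 mol
Na⁺ + e⁻ → Na, so theoretical n(Na) = 0.6413 mol → 14.74 g
Efficiency = 8.45 / 14.74 = 0.5733 = 57.3%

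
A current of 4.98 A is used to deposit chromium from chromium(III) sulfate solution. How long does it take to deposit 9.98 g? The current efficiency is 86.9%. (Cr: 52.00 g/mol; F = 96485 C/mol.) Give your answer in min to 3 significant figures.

214 min

n(Cr) = 9.98 / 52.00 = 0.1919 mol
Cr³⁺ + 3e⁻ → Cr, so n(e⁻) = 3 × 0.1919 = 0.5757 mol
Q = 0.5757 × 96485 / 0.869 = 63920 C
t = Q / I = 63920 / 4.98 = 12840 s = 214 min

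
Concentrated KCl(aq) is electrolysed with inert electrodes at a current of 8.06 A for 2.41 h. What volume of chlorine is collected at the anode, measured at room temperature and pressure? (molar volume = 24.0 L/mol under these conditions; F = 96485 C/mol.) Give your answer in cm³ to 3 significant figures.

Q = It = 8.06 × 8676 = 69930 C
n(e⁻) = Q/F = 69930/96485 = 0.7248 mol
2Cl⁻ → Cl₂ + 2e⁻, so n(Cl₂) = 0.7248 / 2 = 0.3624 mol
V = 0.3624 × 24.0 = 8.698 L
= 8700 cm³

8700 cm³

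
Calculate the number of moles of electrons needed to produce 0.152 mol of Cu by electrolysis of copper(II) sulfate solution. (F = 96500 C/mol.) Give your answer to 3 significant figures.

0.304 mol

Cu²⁺ + 2e⁻ → Cu, so n(e⁻) = 2 × 0.152 = 0.3040 mol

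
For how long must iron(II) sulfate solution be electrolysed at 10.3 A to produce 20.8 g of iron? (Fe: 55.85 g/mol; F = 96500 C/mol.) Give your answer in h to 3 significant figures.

n(Fe) = 20.8 / 55.85 = 0.3724 mol
Fe²⁺ + 2e⁻ → Fe, so n(e⁻) = 2 × 0.3724 = 0.7448 mol
Q = 0.7448 × 96500 = 71870 C
t = Q / I = 71870 / 10.3 = 6978 s = 1.94 h

1.94 h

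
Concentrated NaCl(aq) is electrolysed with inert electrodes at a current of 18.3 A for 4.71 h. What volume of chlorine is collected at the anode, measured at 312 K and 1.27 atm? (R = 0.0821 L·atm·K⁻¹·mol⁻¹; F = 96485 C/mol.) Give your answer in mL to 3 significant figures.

32400 mL

Q = 18.3 A × 16956 s = 3.103×10^5 C
n(e⁻) = Q/F = 3.103×10^5/96485 = 3.216 mol
2Cl⁻ → Cl₂ + 2e⁻, so n(Cl₂) = 3.216 / 2 = 1.608 mol
V = nRT/P = 1.608 × 0.0821 × 312 / 1.27 = 32.43 L
= 32400 mL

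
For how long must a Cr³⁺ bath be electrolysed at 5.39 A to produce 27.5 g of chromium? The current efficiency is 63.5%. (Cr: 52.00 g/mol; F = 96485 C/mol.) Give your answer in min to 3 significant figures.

745 min

n(Cr) = 27.5 / 52.00 = 0.5288 mol
Cr³⁺ + 3e⁻ → Cr, so n(e⁻) = 3 × 0.5288 = 1.586 mol
Q = 1.586 × 96485 / 0.635 = 2.410×10^5 C
t = Q / I = 2.410×10^5 / 5.39 = 44710 s = 745 min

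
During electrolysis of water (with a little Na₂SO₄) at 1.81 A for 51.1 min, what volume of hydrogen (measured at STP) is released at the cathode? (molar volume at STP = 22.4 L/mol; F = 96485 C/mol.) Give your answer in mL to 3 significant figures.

644 mL

Q = 1.81 A × 3066 s = 5549 C
n(e⁻) = Q/F = 5549/96485 = 0.05751 mol
2H⁺ + 2e⁻ → H₂, so n(H₂) = 0.05751 / 2 = 0.02876 mol
V = 0.02876 × 22.4 = 0.6442 L
= 644 mL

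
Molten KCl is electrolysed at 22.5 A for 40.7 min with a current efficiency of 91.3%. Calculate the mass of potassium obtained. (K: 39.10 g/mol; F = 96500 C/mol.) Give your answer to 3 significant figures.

20.3 g

Q = 22.5 × 2442 = 54950 C
n(e⁻) = 54950 / 96500 = 0.5694 mol
K⁺ + e⁻ → K, so theoretical m(K) = 0.5694 × 39.10 = 22.26 g
Actual mass = 91.3% × 22.26 = 20.3 g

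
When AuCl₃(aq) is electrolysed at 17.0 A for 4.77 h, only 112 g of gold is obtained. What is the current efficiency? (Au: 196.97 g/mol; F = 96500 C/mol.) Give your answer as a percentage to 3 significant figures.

Q = 17.0 × 17172 = 2.919×10^5 C
n(e⁻) = 2.919×10^5 / 96500 = 3.025 mol
Au³⁺ + 3e⁻ → Au, so theoretical n(Au) = 1.008 mol → 198.5 g
Efficiency = 112 / 198.5 = 0.5642 = 56.4%

56.4%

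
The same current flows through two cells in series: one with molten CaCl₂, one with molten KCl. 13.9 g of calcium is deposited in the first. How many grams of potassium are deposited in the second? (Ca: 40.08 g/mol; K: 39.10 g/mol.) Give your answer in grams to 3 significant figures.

27.1 g

n(Ca) = 13.9 / 40.08 = 0.3468 mol
Ca²⁺ + 2e⁻ → Ca, so n(e⁻) = 2 × 0.3468 = 0.6936 mol
Since the cells are in series, n(e⁻) in the K cell is also 0.6936 mol.
K⁺ + e⁻ → K, so n(K) = 0.6936 mol
m(K) = 0.6936 × 39.10 = 27.1 g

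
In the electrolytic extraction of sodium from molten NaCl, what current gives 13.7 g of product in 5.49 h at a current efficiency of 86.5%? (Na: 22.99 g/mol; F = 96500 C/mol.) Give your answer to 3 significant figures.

n(Na) = 13.7 / 22.99 = 0.5959 mol
Na⁺ + e⁻ → Na, so n(e⁻) = 0.5959 mol
Q = 0.5959 × 96500 / 0.865 = 66480 C
I = Q / t = 66480 / 19764 s = 3.36 A

3.36 A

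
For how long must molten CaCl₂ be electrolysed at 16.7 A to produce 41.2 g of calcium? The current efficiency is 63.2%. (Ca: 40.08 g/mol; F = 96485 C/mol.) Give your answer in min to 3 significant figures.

n(Ca) = 41.2 / 40.08 = 1.028 mol
Ca²⁺ + 2e⁻ → Ca, so n(e⁻) = 2 × 1.028 = 2.056 mol
Q = 2.056 × 96485 / 0.632 = 3.139×10^5 C
t = Q / I = 3.139×10^5 / 16.7 = 18800 s = 313 min

313 min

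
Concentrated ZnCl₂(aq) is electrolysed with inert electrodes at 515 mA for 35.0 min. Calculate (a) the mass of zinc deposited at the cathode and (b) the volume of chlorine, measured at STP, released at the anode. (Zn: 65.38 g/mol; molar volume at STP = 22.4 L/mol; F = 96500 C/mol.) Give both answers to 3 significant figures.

0.366 g Zn; 0.126 L Cl₂

Q = 0.515 × 2100 = 1082 C; n(e⁻) = 1082 / 96500 = 0.01121 mol
Cathode: Zn²⁺ + 2e⁻ → Zn → n(Zn) = 0.01121/2 = 0.005605 mol → 0.366 g
Anode: 2Cl⁻ → Cl₂ + 2e⁻ → n(Cl₂) = 0.01121/2 = 0.005605 mol → 0.126 L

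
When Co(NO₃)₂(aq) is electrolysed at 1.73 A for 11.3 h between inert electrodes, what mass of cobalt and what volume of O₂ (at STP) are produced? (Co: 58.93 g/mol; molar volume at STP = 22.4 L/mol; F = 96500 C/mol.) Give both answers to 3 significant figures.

Q = 1.73 × 40680 = 70380 C; n(e⁻) = 70380 / 96500 = 0.7293 mol
Cathode: Co²⁺ + 2e⁻ → Co → n(Co) = 0.7293/2 = 0.3647 mol → 21.5 g
Anode: 2H₂O → O₂ + 4H⁺ + 4e⁻ → n(O₂) = 0.7293/4 = 0.1823 mol → 4.08 L

21.5 g Co; 4.08 L O₂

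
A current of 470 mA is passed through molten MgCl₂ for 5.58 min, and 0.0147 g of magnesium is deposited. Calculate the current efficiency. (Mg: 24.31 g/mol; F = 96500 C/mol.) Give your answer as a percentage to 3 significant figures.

74.2%

Q = 0.470 × 334.8 = 157.4 C
n(e⁻) = 157.4 / 96500 = 0.001631 mol
Mg²⁺ + 2e⁻ → Mg, so theoretical n(Mg) = 8.155×10^-4 mol → 0.01982 g
Efficiency = 0.0147 / 0.01982 = 0.7417 = 74.2%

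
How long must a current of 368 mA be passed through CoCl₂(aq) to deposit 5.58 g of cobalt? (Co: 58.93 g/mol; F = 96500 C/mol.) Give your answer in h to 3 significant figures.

n(Co) = 5.58 / 58.93 = 0.09469 mol
Co²⁺ + 2e⁻ → Co, so n(e⁻) = 2 × 0.09469 = 0.1894 mol
Q = 0.1894 × 96500 = 18280 C
t = Q / I = 18280 / 0.368 = 49670 s = 13.8 h

13.8 h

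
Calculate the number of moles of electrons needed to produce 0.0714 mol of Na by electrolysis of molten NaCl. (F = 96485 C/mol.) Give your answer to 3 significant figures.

Na⁺ + e⁻ → Na, so n(e⁻) = 1 × 0.0714 = 0.07140 mol

0.0714 mol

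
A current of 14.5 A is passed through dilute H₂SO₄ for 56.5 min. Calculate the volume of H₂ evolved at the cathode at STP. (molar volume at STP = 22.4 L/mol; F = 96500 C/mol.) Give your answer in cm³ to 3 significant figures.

5710 cm³

Q = It = 14.5 × 3390 = 49160 C
n(e⁻) = 49160 / 96500 = 0.5094 mol
2H⁺ + 2e⁻ → H₂, so n(H₂) = 0.5094 / 2 = 0.2547 mol
V = 0.2547 × 22.4 = 5.705 L
= 5710 cm³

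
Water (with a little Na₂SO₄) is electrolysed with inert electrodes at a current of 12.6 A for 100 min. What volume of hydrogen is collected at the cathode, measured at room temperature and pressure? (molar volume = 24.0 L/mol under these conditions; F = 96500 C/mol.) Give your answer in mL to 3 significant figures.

9400 mL

Q = It = 12.6 × 6000 = 75600 C
Moles of electrons = 75600 / 96500 = 0.7834 mol
2H⁺ + 2e⁻ → H₂, so n(H₂) = 0.7834 / 2 = 0.3917 mol
V = 0.3917 × 24.0 = 9.401 L
= 9400 mL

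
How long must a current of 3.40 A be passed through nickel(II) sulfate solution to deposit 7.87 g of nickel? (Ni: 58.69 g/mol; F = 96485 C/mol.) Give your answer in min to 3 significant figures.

n(Ni) = 7.87 / 58.69 = 0.1341 mol
Ni²⁺ + 2e⁻ → Ni, so n(e⁻) = 2 × 0.1341 = 0.2682 mol
Q = 0.2682 × 96485 = 25880 C
t = Q / I = 25880 / 3.40 = 7612 s = 127 min

127 min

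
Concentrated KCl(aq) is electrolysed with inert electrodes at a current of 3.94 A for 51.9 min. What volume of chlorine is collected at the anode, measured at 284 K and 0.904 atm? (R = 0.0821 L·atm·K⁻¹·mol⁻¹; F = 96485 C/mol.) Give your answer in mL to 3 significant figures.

Q = 3.94 A × 3114 s = 12270 C
n(e⁻) = Q/F = 12270/96485 = 0.1272 mol
2Cl⁻ → Cl₂ + 2e⁻, so n(Cl₂) = 0.1272 / 2 = 0.06360 mol
V = nRT/P = 0.06360 × 0.0821 × 284 / 0.904 = 1.640 L
= 1640 mL

1640 mL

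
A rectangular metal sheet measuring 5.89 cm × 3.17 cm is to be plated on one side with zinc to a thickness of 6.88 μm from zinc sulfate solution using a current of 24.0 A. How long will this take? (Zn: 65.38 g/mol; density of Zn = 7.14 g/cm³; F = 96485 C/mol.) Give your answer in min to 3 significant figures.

Plated area = 5.89 × 3.17 = 18.67 cm²
Volume = 18.67 × 6.88×10⁻⁴ cm = 0.01284 cm³
m(Zn) = 0.01284 × 7.14 = 0.09168 g
n(Zn) = 0.09168 / 65.38 = 0.001402 mol; n(e⁻) = 2 × 0.001402 = 0.002804 mol
Q = 0.002804 × 96485 = 270.5 C
t = 270.5 / 24.0 = 11.27 s = 0.188 min

0.188 min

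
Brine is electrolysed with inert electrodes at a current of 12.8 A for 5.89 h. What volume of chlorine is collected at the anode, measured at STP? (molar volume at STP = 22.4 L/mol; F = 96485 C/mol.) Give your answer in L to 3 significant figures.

Q = 12.8 A × 21204 s = 2.714×10^5 C
Moles of electrons = 2.714×10^5 / 96485 = 2.813 mol
2Cl⁻ → Cl₂ + 2e⁻, so n(Cl₂) = 2.813 / 2 = 1.407 mol
V = 1.407 × 22.4 = 31.52 L

31.5 L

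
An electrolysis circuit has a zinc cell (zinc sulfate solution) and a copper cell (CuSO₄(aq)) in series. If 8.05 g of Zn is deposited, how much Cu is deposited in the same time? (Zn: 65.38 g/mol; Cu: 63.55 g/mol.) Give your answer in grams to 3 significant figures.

7.82 g

n(Zn) = 8.05 / 65.38 = 0.1231 mol
Zn²⁺ + 2e⁻ → Zn, so n(e⁻) = 2 × 0.1231 = 0.2462 mol
The cells are in series, so the same charge (and hence the same n(e⁻) = 0.2462 mol) passes through both.
Cu²⁺ + 2e⁻ → Cu, so n(Cu) = 0.2462 / 2 = 0.1231 mol
m(Cu) = 0.1231 × 63.55 = 7.82 g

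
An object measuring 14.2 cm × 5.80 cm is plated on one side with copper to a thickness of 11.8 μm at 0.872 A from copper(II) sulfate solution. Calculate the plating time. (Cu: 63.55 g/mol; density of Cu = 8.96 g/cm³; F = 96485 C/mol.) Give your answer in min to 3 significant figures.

Plated area = 14.2 × 5.80 = 82.36 cm²
Volume = 82.36 × 11.8×10⁻⁴ cm = 0.09718 cm³
m(Cu) = 0.09718 × 8.96 = 0.8707 g
n(Cu) = 0.8707 / 63.55 = 0.01370 mol; n(e⁻) = 2 × 0.01370 = 0.02740 mol
Q = 0.02740 × 96485 = 2644 C
t = 2644 / 0.872 = 3032 s = 50.5 min

50.5 min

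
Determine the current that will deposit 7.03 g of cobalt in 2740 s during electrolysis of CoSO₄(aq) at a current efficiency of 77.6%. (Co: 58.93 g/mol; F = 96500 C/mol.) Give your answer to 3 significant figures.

n(Co) = 7.03 / 58.93 = 0.1193 mol
Co²⁺ + 2e⁻ → Co, so n(e⁻) = 2 × 0.1193 = 0.2386 mol
Q = 0.2386 × 96500 / 0.776 = 29670 C
I = Q / t = 29670 / 2740 s = 10.8 A

10.8 A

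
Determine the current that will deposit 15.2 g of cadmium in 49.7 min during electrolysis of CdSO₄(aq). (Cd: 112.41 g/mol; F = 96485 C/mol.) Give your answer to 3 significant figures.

8.75 A

n(Cd) = 15.2 / 112.41 = 0.1352 mol
Cd²⁺ + 2e⁻ → Cd, so n(e⁻) = 2 × 0.1352 = 0.2704 mol
Q = 0.2704 × 96485 = 26090 C
I = Q / t = 26090 / 2982 s = 8.75 A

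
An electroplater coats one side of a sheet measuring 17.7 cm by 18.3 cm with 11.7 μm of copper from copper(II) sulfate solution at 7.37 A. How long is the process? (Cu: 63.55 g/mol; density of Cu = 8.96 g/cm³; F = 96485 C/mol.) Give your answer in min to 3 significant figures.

Plated area = 17.7 × 18.3 = 323.9 cm²
Volume = 323.9 × 11.7×10⁻⁴ cm = 0.3790 cm³
m(Cu) = 0.3790 × 8.96 = 3.396 g
n(Cu) = 3.396 / 63.55 = 0.05344 mol; n(e⁻) = 2 × 0.05344 = 0.1069 mol
Q = 0.1069 × 96485 = 10310 C
t = 10310 / 7.37 = 1399 s = 23.3 min

23.3 min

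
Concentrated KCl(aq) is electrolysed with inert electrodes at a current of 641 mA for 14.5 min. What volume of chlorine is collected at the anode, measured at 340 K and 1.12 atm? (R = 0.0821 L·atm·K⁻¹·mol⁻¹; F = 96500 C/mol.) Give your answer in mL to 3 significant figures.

Q = 0.641 A × 870 s = 557.7 C
n(e⁻) = Q/F = 557.7/96500 = 0.005779 mol
2Cl⁻ → Cl₂ + 2e⁻, so n(Cl₂) = 0.005779 / 2 = 0.002890 mol
V = nRT/P = 0.002890 × 0.0821 × 340 / 1.12 = 0.07203 L
= 72.0 mL

72.0 mL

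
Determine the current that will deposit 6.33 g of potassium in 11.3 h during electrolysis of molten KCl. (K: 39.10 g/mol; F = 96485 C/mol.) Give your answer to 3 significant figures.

0.384 A

n(K) = 6.33 / 39.10 = 0.1619 mol
K⁺ + e⁻ → K, so n(e⁻) = 0.1619 mol
Q = 0.1619 × 96485 = 15620 C
I = Q / t = 15620 / 40680 s = 0.384 A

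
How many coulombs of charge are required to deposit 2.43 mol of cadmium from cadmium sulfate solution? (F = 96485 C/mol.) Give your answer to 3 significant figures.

4.69×10^5 C

Cd²⁺ + 2e⁻ → Cd, so n(e⁻) = 2 × 2.43 = 4.860 mol
Q = 4.860 × 96485 = 4.689×10^5 C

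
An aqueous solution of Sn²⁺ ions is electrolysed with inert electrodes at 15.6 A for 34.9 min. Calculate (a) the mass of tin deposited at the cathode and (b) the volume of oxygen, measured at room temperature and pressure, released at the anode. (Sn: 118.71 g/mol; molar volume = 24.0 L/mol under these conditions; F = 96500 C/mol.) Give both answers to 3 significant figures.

Q = 15.6 × 2094 = 32670 C; n(e⁻) = 32670 / 96500 = 0.3385 mol
Cathode: Sn²⁺ + 2e⁻ → Sn → n(Sn) = 0.3385/2 = 0.1693 mol → 20.1 g
Anode: 2H₂O → O₂ + 4H⁺ + 4e⁻ → n(O₂) = 0.3385/4 = 0.08463 mol → 2.03 L

20.1 g Sn; 2.03 L O₂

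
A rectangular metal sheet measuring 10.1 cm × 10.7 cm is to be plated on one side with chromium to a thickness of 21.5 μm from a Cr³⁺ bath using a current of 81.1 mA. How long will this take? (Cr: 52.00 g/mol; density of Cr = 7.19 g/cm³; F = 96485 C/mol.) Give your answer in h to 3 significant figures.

31.9 h

Plated area = 10.1 × 10.7 = 108.1 cm²
Volume = 108.1 × 21.5×10⁻⁴ cm = 0.2324 cm³
m(Cr) = 0.2324 × 7.19 = 1.671 g
n(Cr) = 1.671 / 52.00 = 0.03213 mol; n(e⁻) = 3 × 0.03213 = 0.09639 mol
Q = 0.09639 × 96485 = 9300 C
t = 9300 / 0.0811 = 1.147×10^5 s = 31.9 h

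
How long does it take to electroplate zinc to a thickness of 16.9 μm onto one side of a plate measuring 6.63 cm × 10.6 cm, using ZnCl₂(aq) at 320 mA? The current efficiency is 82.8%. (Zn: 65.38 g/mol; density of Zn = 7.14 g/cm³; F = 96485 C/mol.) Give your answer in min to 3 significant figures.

Plated area = 6.63 × 10.6 = 70.28 cm²
Volume = 70.28 × 16.9×10⁻⁴ cm = 0.1188 cm³
m(Zn) = 0.1188 × 7.14 = 0.8482 g
n(Zn) = 0.8482 / 65.38 = 0.01297 mol; n(e⁻) = 2 × 0.01297 = 0.02594 mol
Q = 0.02594 × 96485 / 0.828 = 3023 C
t = 3023 / 0.320 = 9447 s = 157 min

157 min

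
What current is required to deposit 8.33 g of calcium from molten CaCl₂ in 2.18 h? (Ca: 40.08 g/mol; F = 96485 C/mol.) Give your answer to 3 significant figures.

n(Ca) = 8.33 / 40.08 = 0.2078 mol
Ca²⁺ + 2e⁻ → Ca, so n(e⁻) = 2 × 0.2078 = 0.4156 mol
Q = 0.4156 × 96485 = 40100 C
I = Q / t = 40100 / 7848 s = 5.11 A

5.11 A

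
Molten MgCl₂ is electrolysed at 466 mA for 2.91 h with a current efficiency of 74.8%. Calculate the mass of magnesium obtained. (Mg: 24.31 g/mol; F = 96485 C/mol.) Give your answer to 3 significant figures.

0.460 g

Q = 0.466 × 10476 = 4882 C
n(e⁻) = 4882 / 96485 = 0.05060 mol
Mg²⁺ + 2e⁻ → Mg, so theoretical m(Mg) = 0.02530 × 24.31 = 0.6150 g
Actual mass = 74.8% × 0.6150 = 0.460 g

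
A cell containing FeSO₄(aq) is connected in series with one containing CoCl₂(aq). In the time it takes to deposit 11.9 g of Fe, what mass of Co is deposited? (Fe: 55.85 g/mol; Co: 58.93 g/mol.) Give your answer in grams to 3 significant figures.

12.6 g

n(Fe) = 11.9 / 55.85 = 0.2131 mol
Fe²⁺ + 2e⁻ → Fe, so n(e⁻) = 2 × 0.2131 = 0.4262 mol
In series, the same 0.4262 mol of electrons flows through the second cell.
Co²⁺ + 2e⁻ → Co, so n(Co) = 0.4262 / 2 = 0.2131 mol
m(Co) = 0.2131 × 58.93 = 12.6 g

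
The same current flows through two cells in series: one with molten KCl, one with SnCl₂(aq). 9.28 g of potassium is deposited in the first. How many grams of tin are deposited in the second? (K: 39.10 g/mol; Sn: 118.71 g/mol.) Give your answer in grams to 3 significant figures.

n(K) = 9.28 / 39.10 = 0.2373 mol
K⁺ + e⁻ → K, so n(e⁻) = 0.2373 mol
The cells are in series, so the same charge (and hence the same n(e⁻) = 0.2373 mol) passes through both.
Sn²⁺ + 2e⁻ → Sn, so n(Sn) = 0.2373 / 2 = 0.1187 mol
m(Sn) = 0.1187 × 118.71 = 14.1 g

14.1 g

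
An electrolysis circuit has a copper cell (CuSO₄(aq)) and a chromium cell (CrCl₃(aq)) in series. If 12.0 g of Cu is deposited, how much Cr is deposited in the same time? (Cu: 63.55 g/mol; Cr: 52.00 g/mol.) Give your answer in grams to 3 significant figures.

n(Cu) = 12.0 / 63.55 = 0.1888 mol
Cu²⁺ + 2e⁻ → Cu, so n(e⁻) = 2 × 0.1888 = 0.3776 mol
Since the cells are in series, n(e⁻) in the Cr cell is also 0.3776 mol.
Cr³⁺ + 3e⁻ → Cr, so n(Cr) = 0.3776 / 3 = 0.1259 mol
m(Cr) = 0.1259 × 52.00 = 6.55 g

6.55 g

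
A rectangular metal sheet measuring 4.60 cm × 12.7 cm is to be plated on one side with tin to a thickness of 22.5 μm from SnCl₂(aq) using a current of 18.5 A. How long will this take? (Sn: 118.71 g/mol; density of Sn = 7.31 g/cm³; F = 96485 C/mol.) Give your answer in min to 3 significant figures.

Plated area = 4.60 × 12.7 = 58.42 cm²
Volume = 58.42 × 22.5×10⁻⁴ cm = 0.1314 cm³
m(Sn) = 0.1314 × 7.31 = 0.9605 g
n(Sn) = 0.9605 / 118.71 = 0.008091 mol; n(e⁻) = 2 × 0.008091 = 0.01618 mol
Q = 0.01618 × 96485 = 1561 C
t = 1561 / 18.5 = 84.38 s = 1.41 min

1.41 min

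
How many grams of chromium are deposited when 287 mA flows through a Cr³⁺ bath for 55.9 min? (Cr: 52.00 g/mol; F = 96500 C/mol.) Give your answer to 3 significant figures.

0.173 g

Q = It = 0.287 × 3354 = 962.6 C
n(e⁻) = Q/F = 962.6/96500 = 0.009975 mol
Cr³⁺ + 3e⁻ → Cr, so n(Cr) = 0.009975 / 3 = 0.003325 mol
m = 0.003325 × 52.00 = 0.173 g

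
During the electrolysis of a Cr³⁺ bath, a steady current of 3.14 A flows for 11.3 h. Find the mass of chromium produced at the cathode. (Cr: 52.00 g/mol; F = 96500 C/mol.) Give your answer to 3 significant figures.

22.9 g

Q = 3.14 A × 40680 s = 1.277×10^5 C
n(e⁻) = Q/F = 1.277×10^5/96500 = 1.323 mol
Cr³⁺ + 3e⁻ → Cr, so n(Cr) = 1.323 / 3 = 0.4410 mol
m = 0.4410 × 52.00 = 22.9 g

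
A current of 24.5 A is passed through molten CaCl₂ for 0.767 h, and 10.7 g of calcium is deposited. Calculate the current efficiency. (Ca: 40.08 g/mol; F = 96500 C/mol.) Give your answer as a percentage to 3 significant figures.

76.2%

Q = 24.5 × 2761.2 = 67650 C
n(e⁻) = 67650 / 96500 = 0.7010 mol
Ca²⁺ + 2e⁻ → Ca, so theoretical n(Ca) = 0.3505 mol → 14.05 g
Efficiency = 10.7 / 14.05 = 0.7616 = 76.2%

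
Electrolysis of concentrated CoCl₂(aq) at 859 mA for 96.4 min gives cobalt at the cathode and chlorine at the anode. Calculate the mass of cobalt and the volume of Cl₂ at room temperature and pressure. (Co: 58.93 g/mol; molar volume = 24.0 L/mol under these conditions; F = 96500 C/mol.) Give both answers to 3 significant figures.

Q = 0.859 × 5784 = 4968 C; n(e⁻) = 4968 / 96500 = 0.05148 mol
Cathode: Co²⁺ + 2e⁻ → Co → n(Co) = 0.05148/2 = 0.02574 mol → 1.52 g
Anode: 2Cl⁻ → Cl₂ + 2e⁻ → n(Cl₂) = 0.05148/2 = 0.02574 mol → 0.618 L

1.52 g Co; 0.618 L Cl₂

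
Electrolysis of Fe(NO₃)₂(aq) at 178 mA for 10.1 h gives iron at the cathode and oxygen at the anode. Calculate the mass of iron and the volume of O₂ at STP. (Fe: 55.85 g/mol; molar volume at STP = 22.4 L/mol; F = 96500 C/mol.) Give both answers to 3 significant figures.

1.87 g Fe; 0.376 L O₂

Q = 0.178 × 36360 = 6472 C; n(e⁻) = 6472 / 96500 = 0.06707 mol
Cathode: Fe²⁺ + 2e⁻ → Fe → n(Fe) = 0.06707/2 = 0.03354 mol → 1.87 g
Anode: 2H₂O → O₂ + 4H⁺ + 4e⁻ → n(O₂) = 0.06707/4 = 0.01677 mol → 0.376 L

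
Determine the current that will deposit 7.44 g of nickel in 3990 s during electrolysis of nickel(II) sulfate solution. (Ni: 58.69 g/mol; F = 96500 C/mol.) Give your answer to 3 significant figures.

6.13 A

n(Ni) = 7.44 / 58.69 = 0.1268 mol
Ni²⁺ + 2e⁻ → Ni, so n(e⁻) = 2 × 0.1268 = 0.2536 mol
Q = 0.2536 × 96500 = 24470 C
I = Q / t = 24470 / 3990 s = 6.13 A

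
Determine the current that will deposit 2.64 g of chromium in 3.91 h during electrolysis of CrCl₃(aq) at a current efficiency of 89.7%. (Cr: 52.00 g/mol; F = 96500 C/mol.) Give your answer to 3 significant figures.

1.16 A

n(Cr) = 2.64 / 52.00 = 0.05077 mol
Cr³⁺ + 3e⁻ → Cr, so n(e⁻) = 3 × 0.05077 = 0.1523 mol
Q = 0.1523 × 96500 / 0.897 = 16380 C
I = Q / t = 16380 / 14076 s = 1.16 A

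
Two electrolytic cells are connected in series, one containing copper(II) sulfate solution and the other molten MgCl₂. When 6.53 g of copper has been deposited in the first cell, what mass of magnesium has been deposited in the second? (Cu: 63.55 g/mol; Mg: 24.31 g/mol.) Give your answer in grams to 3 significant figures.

n(Cu) = 6.53 / 63.55 = 0.1028 mol
Cu²⁺ + 2e⁻ → Cu, so n(e⁻) = 2 × 0.1028 = 0.2056 mol
Same current for the same time ⇒ same n(e⁻) = 0.2056 mol in both cells.
Mg²⁺ + 2e⁻ → Mg, so n(Mg) = 0.2056 / 2 = 0.1028 mol
m(Mg) = 0.1028 × 24.31 = 2.50 g

2.50 g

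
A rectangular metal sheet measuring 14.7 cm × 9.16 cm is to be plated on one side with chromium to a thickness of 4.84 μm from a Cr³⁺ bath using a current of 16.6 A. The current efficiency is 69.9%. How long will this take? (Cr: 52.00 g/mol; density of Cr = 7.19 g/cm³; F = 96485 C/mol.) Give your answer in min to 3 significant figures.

Plated area = 14.7 × 9.16 = 134.7 cm²
Volume = 134.7 × 4.84×10⁻⁴ cm = 0.06519 cm³
m(Cr) = 0.06519 × 7.19 = 0.4687 g
n(Cr) = 0.4687 / 52.00 = 0.009013 mol; n(e⁻) = 3 × 0.009013 = 0.02704 mol
Q = 0.02704 × 96485 / 0.699 = 3732 C
t = 3732 / 16.6 = 224.8 s = 3.75 min

3.75 min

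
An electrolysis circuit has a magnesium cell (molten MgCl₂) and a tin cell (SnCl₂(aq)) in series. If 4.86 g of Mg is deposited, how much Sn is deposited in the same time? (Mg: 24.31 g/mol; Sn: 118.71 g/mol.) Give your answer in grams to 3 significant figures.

23.7 g

n(Mg) = 4.86 / 24.31 = 0.1999 mol
Mg²⁺ + 2e⁻ → Mg, so n(e⁻) = 2 × 0.1999 = 0.3998 mol
The cells are in series, so the same charge (and hence the same n(e⁻) = 0.3998 mol) passes through both.
Sn²⁺ + 2e⁻ → Sn, so n(Sn) = 0.3998 / 2 = 0.1999 mol
m(Sn) = 0.1999 × 118.71 = 23.7 g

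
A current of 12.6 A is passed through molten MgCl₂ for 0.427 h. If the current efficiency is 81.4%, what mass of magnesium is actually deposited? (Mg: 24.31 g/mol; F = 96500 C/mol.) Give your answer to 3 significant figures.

1.99 g

Q = 12.6 × 1537.2 = 19370 C
n(e⁻) = 19370 / 96500 = 0.2007 mol
Mg²⁺ + 2e⁻ → Mg, so theoretical m(Mg) = 0.1004 × 24.31 = 2.441 g
Actual mass = 81.4% × 2.441 = 1.99 g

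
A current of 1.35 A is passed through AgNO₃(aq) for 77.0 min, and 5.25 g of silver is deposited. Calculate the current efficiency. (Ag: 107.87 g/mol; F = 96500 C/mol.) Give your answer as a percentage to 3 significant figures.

75.3%

Q = 1.35 × 4620 = 6237 C
n(e⁻) = 6237 / 96500 = 0.06463 mol
Ag⁺ + e⁻ → Ag, so theoretical n(Ag) = 0.06463 mol → 6.972 g
Efficiency = 5.25 / 6.972 = 0.7530 = 75.3%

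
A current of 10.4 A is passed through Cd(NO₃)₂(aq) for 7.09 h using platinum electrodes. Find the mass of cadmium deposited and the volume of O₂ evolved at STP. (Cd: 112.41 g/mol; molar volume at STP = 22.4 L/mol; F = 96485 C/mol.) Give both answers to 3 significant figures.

Q = 10.4 × 25524 = 2.654×10^5 C; n(e⁻) = 2.654×10^5 / 96485 = 2.751 mol
Cathode: Cd²⁺ + 2e⁻ → Cd → n(Cd) = 2.751/2 = 1.376 mol → 155 g
Anode: 2H₂O → O₂ + 4H⁺ + 4e⁻ → n(O₂) = 2.751/4 = 0.6878 mol → 15.4 L

155 g Cd; 15.4 L O₂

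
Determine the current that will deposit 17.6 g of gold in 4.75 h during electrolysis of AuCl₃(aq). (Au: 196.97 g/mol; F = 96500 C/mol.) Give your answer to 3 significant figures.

n(Au) = 17.6 / 196.97 = 0.08935 mol
Au³⁺ + 3e⁻ → Au, so n(e⁻) = 3 × 0.08935 = 0.2681 mol
Q = 0.2681 × 96500 = 25870 C
I = Q / t = 25870 / 17100 s = 1.51 A

1.51 A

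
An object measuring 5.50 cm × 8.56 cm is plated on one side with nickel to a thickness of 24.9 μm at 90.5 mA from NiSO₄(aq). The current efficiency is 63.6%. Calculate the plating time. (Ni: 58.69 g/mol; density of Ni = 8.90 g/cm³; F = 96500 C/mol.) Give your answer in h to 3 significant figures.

16.6 h

Plated area = 5.50 × 8.56 = 47.08 cm²
Volume = 47.08 × 24.9×10⁻⁴ cm = 0.1172 cm³
m(Ni) = 0.1172 × 8.90 = 1.043 g
n(Ni) = 1.043 / 58.69 = 0.01777 mol; n(e⁻) = 2 × 0.01777 = 0.03554 mol
Q = 0.03554 × 96500 / 0.636 = 5392 C
t = 5392 / 0.0905 = 59580 s = 16.6 h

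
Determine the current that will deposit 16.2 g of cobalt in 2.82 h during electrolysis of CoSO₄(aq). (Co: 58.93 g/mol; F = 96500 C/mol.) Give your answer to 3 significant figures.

5.23 A

n(Co) = 16.2 / 58.93 = 0.2749 mol
Co²⁺ + 2e⁻ → Co, so n(e⁻) = 2 × 0.2749 = 0.5498 mol
Q = 0.5498 × 96500 = 53060 C
I = Q / t = 53060 / 10152 s = 5.23 A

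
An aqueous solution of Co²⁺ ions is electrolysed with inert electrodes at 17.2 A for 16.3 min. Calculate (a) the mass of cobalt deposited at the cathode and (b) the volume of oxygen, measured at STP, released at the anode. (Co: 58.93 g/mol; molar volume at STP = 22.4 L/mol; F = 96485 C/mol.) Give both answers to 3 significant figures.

Q = 17.2 × 978 = 16820 C; n(e⁻) = 16820 / 96485 = 0.1743 mol
Cathode: Co²⁺ + 2e⁻ → Co → n(Co) = 0.1743/2 = 0.08715 mol → 5.14 g
Anode: 2H₂O → O₂ + 4H⁺ + 4e⁻ → n(O₂) = 0.1743/4 = 0.04358 mol → 0.976 L

5.14 g Co; 0.976 L O₂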